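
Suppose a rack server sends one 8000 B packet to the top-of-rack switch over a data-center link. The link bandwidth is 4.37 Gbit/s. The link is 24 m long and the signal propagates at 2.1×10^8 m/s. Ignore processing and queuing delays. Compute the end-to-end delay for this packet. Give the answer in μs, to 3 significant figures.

14.8 μs

L = 8000 × 8 = 64000 bits.
Transmission delay = L/R = 64000 / 4370000000 = 14.6453 μs.
Propagation delay = d/s = 24 m / 210000000 m/s = 0.114286 μs.
Total = 14.8 μs.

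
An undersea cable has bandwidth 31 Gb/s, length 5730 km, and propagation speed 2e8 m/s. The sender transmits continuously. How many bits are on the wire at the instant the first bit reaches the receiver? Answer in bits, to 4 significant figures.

Propagation delay = 5730000 / 200000000 = 0.02865 s.
BDP = R × t_prop = 31000000000 × 0.02865 = 888150000 bits.

888200000 bits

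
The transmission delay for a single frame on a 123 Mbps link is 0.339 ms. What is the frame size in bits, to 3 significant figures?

41700 bits

L = R × t_tx = 123000000 b/s × 0.000339 s = 41697 bits.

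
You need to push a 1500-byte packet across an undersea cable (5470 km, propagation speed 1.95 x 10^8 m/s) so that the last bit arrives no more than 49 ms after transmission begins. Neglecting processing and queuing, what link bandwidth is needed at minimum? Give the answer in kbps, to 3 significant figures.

L = 12000 bits.
Propagation delay = 5470000 / 195000000 = 28.0513 ms.
Transmission budget = 49 − 28.0513 = 20.9487 ms.
R ≥ L / t_tx = 12000 bits / 0.0209487 s = 573 kbps.

573 kbps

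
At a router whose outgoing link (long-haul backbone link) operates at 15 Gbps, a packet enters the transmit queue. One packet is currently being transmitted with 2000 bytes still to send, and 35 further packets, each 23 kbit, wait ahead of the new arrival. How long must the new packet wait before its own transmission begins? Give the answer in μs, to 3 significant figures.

54.7 μs

Each queued packet: L/R = 23000/15000000000 = 1.53333 μs.
35 queued → 53.6667 μs.
Plus remaining 16000 bits of current packet: 1.06667 μs.
Queuing delay = 54.7 μs.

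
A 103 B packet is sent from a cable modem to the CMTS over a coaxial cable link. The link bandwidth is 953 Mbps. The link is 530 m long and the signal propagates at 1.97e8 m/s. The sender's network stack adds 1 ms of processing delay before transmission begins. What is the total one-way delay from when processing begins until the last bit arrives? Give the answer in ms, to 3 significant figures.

1.00 ms

L = 103 × 8 = 824 bits.
Transmission delay = L/R = 824 / 953000000 = 0.000864638 ms.
Propagation delay = d/s = 530 m / 197000000 m/s = 0.00269036 ms.
Plus processing delay 1 ms = 1 ms.
Total = 1.00 ms.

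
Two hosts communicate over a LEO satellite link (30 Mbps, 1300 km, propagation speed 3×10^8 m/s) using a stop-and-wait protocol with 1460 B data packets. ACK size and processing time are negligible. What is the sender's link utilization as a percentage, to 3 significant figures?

t_tx = L/R = 11680/30000000 = 0.000389333 s.
t_prop = 1300000/300000000 = 0.00433333 s; RTT = 0.00866667 s.
Cycle = t_tx + RTT = 0.009056 s.
Utilization = t_tx / cycle = 0.000389333/0.009056 = 4.30 %.

4.30 %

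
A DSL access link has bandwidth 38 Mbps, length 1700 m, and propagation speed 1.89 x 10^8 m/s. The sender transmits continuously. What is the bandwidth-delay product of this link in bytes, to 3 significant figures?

42.7 bytes

Propagation delay = 1700 / 189000000 = 8.99471e-06 s.
BDP = R × t_prop = 38000000 × 8.99471e-06 = 341.799 bits.
In bytes: 341.799/8 = 42.7 bytes.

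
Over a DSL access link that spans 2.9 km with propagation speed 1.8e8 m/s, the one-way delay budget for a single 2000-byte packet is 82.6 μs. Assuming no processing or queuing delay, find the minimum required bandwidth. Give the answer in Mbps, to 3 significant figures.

L = 16000 bits.
Propagation delay = 2900 / 180000000 = 16.1111 μs.
Transmission budget = 82.6 − 16.1111 = 66.4889 μs.
R ≥ L / t_tx = 16000 bits / 6.64889e-05 s = 241 Mbps.

241 Mbps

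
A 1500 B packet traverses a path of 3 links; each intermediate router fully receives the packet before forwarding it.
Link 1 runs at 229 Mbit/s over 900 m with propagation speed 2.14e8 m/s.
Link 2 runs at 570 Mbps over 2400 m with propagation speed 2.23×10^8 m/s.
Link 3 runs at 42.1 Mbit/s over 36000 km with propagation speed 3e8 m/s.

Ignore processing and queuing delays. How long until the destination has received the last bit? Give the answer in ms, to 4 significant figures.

L = 1500 × 8 = 12000 bits.
Transmission delays (L/R per hop): 0.0524017, 0.0210526, 0.285036 ms; sum = 0.35849 ms.
Propagation delays (d/s per hop): 0.00420561, 0.0107623, 120 ms; sum = 120.015 ms.
End-to-end = 120.4 ms.

120.4 ms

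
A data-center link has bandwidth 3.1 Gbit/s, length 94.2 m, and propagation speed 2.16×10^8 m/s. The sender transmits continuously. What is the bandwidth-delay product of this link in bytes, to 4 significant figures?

169.0 bytes

Propagation delay = 94.2 / 216000000 = 4.36111e-07 s.
BDP = R × t_prop = 3100000000 × 4.36111e-07 = 1351.94 bits.
In bytes: 1351.94/8 = 169.0 bytes.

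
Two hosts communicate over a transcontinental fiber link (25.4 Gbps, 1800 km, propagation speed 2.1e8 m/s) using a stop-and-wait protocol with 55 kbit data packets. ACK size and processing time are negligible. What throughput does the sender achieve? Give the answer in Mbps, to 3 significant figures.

t_tx = L/R = 55000/25400000000 = 2.16535e-06 s.
t_prop = 1800000/210000000 = 0.00857143 s; RTT = 0.0171429 s.
Cycle = t_tx + RTT = 0.017145 s.
Throughput = L / cycle = 55000 / 0.017145 = 3.21 Mbps.

3.21 Mbps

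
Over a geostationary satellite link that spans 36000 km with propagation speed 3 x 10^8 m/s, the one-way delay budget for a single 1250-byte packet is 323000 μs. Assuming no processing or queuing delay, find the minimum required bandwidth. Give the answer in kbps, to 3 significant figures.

L = 10000 bits.
Propagation delay = 36000000 / 300000000 = 120000 μs.
Transmission budget = 323000 − 120000 = 203000 μs.
R ≥ L / t_tx = 10000 bits / 0.203 s = 49.3 kbps.

49.3 kbps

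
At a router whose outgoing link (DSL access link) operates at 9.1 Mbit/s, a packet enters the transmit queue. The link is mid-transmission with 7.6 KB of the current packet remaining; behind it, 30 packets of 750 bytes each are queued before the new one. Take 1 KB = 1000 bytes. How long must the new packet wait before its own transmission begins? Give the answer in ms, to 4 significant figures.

26.46 ms

Each queued packet: L/R = 6000/9100000 = 0.659341 ms.
30 queued → 19.7802 ms.
Plus remaining 60800 bits of current packet: 6.68132 ms.
Queuing delay = 26.46 ms.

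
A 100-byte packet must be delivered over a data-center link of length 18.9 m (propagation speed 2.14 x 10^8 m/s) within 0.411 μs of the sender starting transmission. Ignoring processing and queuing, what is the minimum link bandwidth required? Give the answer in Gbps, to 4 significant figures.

L = 800 bits.
Propagation delay = 18.9 / 214000000 = 0.0883178 μs.
Transmission budget = 0.411 − 0.0883178 = 0.322682 μs.
R ≥ L / t_tx = 800 bits / 3.22682e-07 s = 2.479 Gbps.

2.479 Gbps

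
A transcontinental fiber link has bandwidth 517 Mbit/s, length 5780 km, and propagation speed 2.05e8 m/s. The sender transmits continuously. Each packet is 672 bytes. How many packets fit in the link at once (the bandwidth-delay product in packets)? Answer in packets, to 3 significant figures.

2710 packets

Propagation delay = 5780000 / 2.05e+08 = 0.0281951 s.
BDP = R × t_prop = 517000000 × 0.0281951 = 14576900 bits.
In packets of 5376 bits: 2710 packets.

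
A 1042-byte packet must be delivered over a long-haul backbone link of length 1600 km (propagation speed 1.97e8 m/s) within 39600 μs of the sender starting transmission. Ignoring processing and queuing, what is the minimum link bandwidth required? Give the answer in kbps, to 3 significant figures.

L = 8336 bits.
Propagation delay = 1600000 / 197000000 = 8121.83 μs.
Transmission budget = 39600 − 8121.83 = 31478.2 μs.
R ≥ L / t_tx = 8336 bits / 0.0314782 s = 265 kbps.

265 kbps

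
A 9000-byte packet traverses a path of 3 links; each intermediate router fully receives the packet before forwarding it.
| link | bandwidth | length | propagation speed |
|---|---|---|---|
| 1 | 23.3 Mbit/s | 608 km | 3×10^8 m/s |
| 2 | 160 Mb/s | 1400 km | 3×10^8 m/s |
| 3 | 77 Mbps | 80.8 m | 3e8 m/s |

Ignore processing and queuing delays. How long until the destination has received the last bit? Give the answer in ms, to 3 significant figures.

L = 9000 × 8 = 72000 bits.
Transmission delays (L/R per hop): 3.09013, 0.45, 0.935065 ms; sum = 4.47519 ms.
Propagation delays (d/s per hop): 2.02667, 4.66667, 0.000269333 ms; sum = 6.6936 ms.
End-to-end = 11.2 ms.

11.2 ms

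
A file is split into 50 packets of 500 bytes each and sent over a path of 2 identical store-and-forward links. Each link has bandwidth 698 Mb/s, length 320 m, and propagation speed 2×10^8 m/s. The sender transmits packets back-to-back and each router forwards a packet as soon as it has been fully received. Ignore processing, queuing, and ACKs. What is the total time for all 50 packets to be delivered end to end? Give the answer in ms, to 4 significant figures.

Per-hop transmission t_tx = L/R = 4000/698000000 = 0.00573066 ms.
Per-hop propagation t_prop = 320/200000000 = 0.0016 ms.
Pipeline fill: first packet needs 2·t_tx to clear all hops; remaining 49 packets each add one t_tx.
Total = (2+50-1)·t_tx + 2·t_prop = 51·0.00573066 + 2·0.0016 = 0.2955 ms.

0.2955 ms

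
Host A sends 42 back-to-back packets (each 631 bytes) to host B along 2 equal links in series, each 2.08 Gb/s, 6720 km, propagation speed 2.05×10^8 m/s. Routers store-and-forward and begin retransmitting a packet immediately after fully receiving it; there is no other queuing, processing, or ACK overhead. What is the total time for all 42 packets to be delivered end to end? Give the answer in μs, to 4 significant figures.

Per-hop transmission t_tx = L/R = 5048/2080000000 = 2.42692 μs.
Per-hop propagation t_prop = 6720000/2.05e+08 = 32780.5 μs.
Pipeline fill: first packet needs 2·t_tx to clear all hops; remaining 41 packets each add one t_tx.
Total = (2+42-1)·t_tx + 2·t_prop = 43·2.42692 + 2·32780.5 = 65670 μs.

65670 μs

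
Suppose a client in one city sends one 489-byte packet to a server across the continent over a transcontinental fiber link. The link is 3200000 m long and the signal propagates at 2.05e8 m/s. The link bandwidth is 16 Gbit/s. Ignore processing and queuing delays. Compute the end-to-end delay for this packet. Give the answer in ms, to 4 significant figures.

L = 489 × 8 = 3912 bits.
Transmission delay = L/R = 3912 / 16000000000 = 0.0002445 ms.
Propagation delay = d/s = 3200000 m / 2.05e+08 m/s = 15.6098 ms.
Total = 15.61 ms.

15.61 ms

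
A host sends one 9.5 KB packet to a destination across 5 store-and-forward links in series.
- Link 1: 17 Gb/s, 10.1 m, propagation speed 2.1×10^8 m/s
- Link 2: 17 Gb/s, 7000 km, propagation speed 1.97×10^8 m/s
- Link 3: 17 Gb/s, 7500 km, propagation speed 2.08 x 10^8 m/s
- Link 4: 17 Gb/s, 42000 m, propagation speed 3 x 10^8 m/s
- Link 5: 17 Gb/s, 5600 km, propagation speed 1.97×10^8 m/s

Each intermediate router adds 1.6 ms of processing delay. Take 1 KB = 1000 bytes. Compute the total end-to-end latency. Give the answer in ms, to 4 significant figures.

106.6 ms

L = 76000 bits.
Transmission delay per hop = L/R = 76000/17000000000 = 0.00447059 ms; 5 hops → 0.0223529 ms.
Propagation delays (d/s per hop): 4.80952e-05, 35.533, 36.0577, 0.14, 28.4264 ms; sum = 100.157 ms.
Processing at 4 router(s): 4 × 1.6 ms = 6.4 ms.
End-to-end = 106.6 ms.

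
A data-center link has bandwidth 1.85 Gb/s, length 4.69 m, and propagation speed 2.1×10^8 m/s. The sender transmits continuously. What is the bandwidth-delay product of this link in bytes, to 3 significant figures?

5.16 bytes

Propagation delay = 4.69 / 210000000 = 2.23333e-08 s.
BDP = R × t_prop = 1850000000 × 2.23333e-08 = 41.3167 bits.
In bytes: 41.3167/8 = 5.16 bytes.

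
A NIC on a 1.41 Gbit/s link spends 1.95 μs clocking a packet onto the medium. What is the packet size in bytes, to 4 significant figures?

343.7 bytes

L = R × t_tx = 1410000000 b/s × 1.95e-06 s = 2749.5 bits.
In bytes: 2749.5 / 8 = 343.7 bytes.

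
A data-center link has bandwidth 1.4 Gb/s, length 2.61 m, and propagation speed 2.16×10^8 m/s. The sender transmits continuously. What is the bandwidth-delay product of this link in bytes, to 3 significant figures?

Propagation delay = 2.61 / 216000000 = 1.20833e-08 s.
BDP = R × t_prop = 1400000000 × 1.20833e-08 = 16.9167 bits.
In bytes: 16.9167/8 = 2.11 bytes.

2.11 bytes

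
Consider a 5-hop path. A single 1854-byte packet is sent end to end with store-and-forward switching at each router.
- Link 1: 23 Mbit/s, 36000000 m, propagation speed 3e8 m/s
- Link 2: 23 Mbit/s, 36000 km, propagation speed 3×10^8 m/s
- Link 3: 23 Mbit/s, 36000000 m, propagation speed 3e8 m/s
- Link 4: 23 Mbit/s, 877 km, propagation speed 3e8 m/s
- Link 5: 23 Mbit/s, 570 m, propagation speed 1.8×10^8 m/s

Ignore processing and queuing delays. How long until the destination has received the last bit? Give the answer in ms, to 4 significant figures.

366.2 ms

L = 1854 × 8 = 14832 bits.
Transmission delay per hop = L/R = 14832/23000000 = 0.64487 ms; 5 hops → 3.22435 ms.
Propagation delays (d/s per hop): 120, 120, 120, 2.92333, 0.00316667 ms; sum = 362.927 ms.
End-to-end = 366.2 ms.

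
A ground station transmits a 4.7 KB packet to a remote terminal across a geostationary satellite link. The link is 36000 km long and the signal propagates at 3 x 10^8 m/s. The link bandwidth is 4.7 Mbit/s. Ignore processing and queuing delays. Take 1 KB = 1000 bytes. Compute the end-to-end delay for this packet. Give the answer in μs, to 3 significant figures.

L = 37600 bits.
Transmission delay = L/R = 37600 / 4700000 = 8000 μs.
Propagation delay = d/s = 36000000 m / 300000000 m/s = 120000 μs.
Total = 128000 μs.

128000 μs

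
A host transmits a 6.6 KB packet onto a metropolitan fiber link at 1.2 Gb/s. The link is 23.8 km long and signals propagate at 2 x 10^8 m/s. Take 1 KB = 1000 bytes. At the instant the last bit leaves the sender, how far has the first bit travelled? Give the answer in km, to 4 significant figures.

8.800 km

t_tx = L/R = 52800/1200000000 = 4.4e-05 s.
Distance = s × t_tx = 200000000 × 4.4e-05 = 8.800 km.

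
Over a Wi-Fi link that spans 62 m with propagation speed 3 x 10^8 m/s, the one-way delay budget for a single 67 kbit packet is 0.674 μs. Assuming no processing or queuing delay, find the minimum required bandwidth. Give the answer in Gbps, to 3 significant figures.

Propagation delay = 62 / 300000000 = 0.206667 μs.
Transmission budget = 0.674 − 0.206667 = 0.467333 μs.
R ≥ L / t_tx = 67000 bits / 4.67333e-07 s = 143 Gbps.

143 Gbps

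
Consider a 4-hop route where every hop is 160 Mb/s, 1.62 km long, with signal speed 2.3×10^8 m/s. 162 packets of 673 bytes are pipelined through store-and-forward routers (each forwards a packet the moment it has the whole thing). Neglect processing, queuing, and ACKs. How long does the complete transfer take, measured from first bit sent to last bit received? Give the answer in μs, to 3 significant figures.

5580 μs

Per-hop transmission t_tx = L/R = 5384/160000000 = 33.65 μs.
Per-hop propagation t_prop = 1620/2.3e+08 = 7.04348 μs.
Pipeline fill: first packet needs 4·t_tx to clear all hops; remaining 161 packets each add one t_tx.
Total = (4+162-1)·t_tx + 4·t_prop = 165·33.65 + 4·7.04348 = 5580 μs.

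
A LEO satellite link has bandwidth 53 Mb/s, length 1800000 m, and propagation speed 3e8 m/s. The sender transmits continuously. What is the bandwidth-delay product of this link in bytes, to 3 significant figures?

39800 bytes

Propagation delay = 1800000 / 300000000 = 0.006 s.
BDP = R × t_prop = 53000000 × 0.006 = 318000 bits.
In bytes: 318000/8 = 39800 bytes.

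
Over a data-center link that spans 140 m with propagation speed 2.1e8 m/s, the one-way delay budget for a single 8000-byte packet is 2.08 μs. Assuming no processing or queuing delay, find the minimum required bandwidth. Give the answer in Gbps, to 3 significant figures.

L = 64000 bits.
Propagation delay = 140 / 210000000 = 0.666667 μs.
Transmission budget = 2.08 − 0.666667 = 1.41333 μs.
R ≥ L / t_tx = 64000 bits / 1.41333e-06 s = 45.3 Gbps.

45.3 Gbps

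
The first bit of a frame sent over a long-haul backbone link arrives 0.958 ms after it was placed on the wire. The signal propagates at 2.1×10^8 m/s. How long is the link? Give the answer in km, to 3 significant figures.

d = s × t_prop = 210000000 × 0.000958 = 201 km.

201 km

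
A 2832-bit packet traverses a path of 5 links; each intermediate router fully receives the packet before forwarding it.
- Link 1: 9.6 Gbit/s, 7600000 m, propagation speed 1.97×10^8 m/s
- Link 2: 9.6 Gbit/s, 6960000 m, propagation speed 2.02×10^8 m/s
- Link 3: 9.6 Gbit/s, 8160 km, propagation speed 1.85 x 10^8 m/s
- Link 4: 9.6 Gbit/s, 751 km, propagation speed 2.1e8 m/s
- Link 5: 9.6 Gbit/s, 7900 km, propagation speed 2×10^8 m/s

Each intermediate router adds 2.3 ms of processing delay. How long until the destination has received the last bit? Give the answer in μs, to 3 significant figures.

169000 μs

Transmission delay per hop = L/R = 2832/9600000000 = 0.295 μs; 5 hops → 1.475 μs.
Propagation delays (d/s per hop): 38578.7, 34455.4, 44108.1, 3576.19, 39500 μs; sum = 160218 μs.
Processing at 4 router(s): 4 × 2.3 ms = 9200 μs.
End-to-end = 169000 μs.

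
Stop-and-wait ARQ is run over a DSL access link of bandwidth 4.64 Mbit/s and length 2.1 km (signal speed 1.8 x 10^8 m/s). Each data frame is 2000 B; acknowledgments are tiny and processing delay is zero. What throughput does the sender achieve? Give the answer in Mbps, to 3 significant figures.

4.61 Mbps

t_tx = L/R = 16000/4640000 = 0.00344828 s.
t_prop = 2100/180000000 = 1.16667e-05 s; RTT = 2.33333e-05 s.
Cycle = t_tx + RTT = 0.00347161 s.
Throughput = L / cycle = 16000 / 0.00347161 = 4.61 Mbps.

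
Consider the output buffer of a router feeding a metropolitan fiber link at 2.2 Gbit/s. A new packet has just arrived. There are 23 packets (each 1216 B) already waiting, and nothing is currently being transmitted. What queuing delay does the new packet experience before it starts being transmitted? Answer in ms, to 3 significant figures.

0.102 ms

Each queued packet: L/R = 9728/2200000000 = 0.00442182 ms.
23 queued → 0.101702 ms.
Queuing delay = 0.102 ms.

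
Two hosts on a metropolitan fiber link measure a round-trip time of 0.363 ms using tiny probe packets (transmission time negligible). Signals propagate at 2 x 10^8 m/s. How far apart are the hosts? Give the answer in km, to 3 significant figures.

One-way propagation = RTT/2 = 0.1815 ms.
d = s × t = 200000000 × 0.0001815 = 36.3 km.

36.3 km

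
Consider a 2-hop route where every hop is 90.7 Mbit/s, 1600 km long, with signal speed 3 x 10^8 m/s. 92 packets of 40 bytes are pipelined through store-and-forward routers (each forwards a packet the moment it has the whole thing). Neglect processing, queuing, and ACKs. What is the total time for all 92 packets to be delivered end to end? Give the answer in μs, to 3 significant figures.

Per-hop transmission t_tx = L/R = 320/90700000 = 3.52811 μs.
Per-hop propagation t_prop = 1600000/300000000 = 5333.33 μs.
Pipeline fill: first packet needs 2·t_tx to clear all hops; remaining 91 packets each add one t_tx.
Total = (2+92-1)·t_tx + 2·t_prop = 93·3.52811 + 2·5333.33 = 11000 μs.

11000 μs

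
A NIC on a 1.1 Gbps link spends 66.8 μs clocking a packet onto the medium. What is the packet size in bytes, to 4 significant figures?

L = R × t_tx = 1100000000 b/s × 6.68e-05 s = 73480 bits.
In bytes: 73480 / 8 = 9185 bytes.

9185 bytes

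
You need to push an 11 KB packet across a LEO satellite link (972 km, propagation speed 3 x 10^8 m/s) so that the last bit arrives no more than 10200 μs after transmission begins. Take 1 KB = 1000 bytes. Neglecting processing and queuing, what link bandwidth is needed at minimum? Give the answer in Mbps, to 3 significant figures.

L = 88000 bits.
Propagation delay = 972000 / 300000000 = 3240 μs.
Transmission budget = 10200 − 3240 = 6960 μs.
R ≥ L / t_tx = 88000 bits / 0.00696 s = 12.6 Mbps.

12.6 Mbps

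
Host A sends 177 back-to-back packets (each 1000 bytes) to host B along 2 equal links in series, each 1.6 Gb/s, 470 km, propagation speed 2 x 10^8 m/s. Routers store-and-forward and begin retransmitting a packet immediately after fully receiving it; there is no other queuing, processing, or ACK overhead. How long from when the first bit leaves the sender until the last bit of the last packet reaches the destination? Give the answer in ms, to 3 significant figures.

Per-hop transmission t_tx = L/R = 8000/1600000000 = 0.005 ms.
Per-hop propagation t_prop = 470000/200000000 = 2.35 ms.
Pipeline fill: first packet needs 2·t_tx to clear all hops; remaining 176 packets each add one t_tx.
Total = (2+177-1)·t_tx + 2·t_prop = 178·0.005 + 2·2.35 = 5.59 ms.

5.59 ms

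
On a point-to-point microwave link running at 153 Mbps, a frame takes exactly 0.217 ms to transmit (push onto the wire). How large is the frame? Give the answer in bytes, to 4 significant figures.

L = R × t_tx = 153000000 b/s × 0.000217 s = 33201 bits.
In bytes: 33201 / 8 = 4150 bytes.

4150 bytes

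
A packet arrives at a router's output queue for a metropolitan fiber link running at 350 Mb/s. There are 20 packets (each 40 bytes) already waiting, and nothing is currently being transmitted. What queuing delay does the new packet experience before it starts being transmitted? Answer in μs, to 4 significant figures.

18.29 μs

Each queued packet: L/R = 320/350000000 = 0.914286 μs.
20 queued → 18.2857 μs.
Queuing delay = 18.29 μs.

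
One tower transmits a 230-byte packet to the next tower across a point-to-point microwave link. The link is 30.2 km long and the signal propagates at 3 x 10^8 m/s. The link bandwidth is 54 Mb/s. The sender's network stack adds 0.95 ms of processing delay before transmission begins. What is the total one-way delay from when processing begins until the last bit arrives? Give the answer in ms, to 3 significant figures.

1.08 ms

L = 230 × 8 = 1840 bits.
Transmission delay = L/R = 1840 / 54000000 = 0.0340741 ms.
Propagation delay = d/s = 30200 m / 300000000 m/s = 0.100667 ms.
Plus processing delay 0.95 ms = 0.95 ms.
Total = 1.08 ms.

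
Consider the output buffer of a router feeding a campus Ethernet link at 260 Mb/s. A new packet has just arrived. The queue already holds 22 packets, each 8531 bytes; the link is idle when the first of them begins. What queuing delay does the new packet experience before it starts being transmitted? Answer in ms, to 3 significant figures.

5.77 ms

Each queued packet: L/R = 68248/260000000 = 0.262492 ms.
22 queued → 5.77483 ms.
Queuing delay = 5.77 ms.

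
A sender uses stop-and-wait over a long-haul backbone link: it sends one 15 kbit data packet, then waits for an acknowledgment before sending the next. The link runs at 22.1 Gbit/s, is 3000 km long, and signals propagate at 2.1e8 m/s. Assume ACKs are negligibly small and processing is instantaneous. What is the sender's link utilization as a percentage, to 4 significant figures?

0.002376 %

t_tx = L/R = 15000/22100000000 = 6.78733e-07 s.
t_prop = 3000000/210000000 = 0.0142857 s; RTT = 0.0285714 s.
Cycle = t_tx + RTT = 0.0285721 s.
Utilization = t_tx / cycle = 6.78733e-07/0.0285721 = 0.002376 %.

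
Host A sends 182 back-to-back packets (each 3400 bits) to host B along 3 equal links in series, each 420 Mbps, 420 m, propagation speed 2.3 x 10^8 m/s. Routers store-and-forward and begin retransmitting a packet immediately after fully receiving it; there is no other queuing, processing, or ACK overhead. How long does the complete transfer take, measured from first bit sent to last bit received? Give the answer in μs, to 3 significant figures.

1500 μs

Per-hop transmission t_tx = L/R = 3400/420000000 = 8.09524 μs.
Per-hop propagation t_prop = 420/2.3e+08 = 1.82609 μs.
Pipeline fill: first packet needs 3·t_tx to clear all hops; remaining 181 packets each add one t_tx.
Total = (3+182-1)·t_tx + 3·t_prop = 184·8.09524 + 3·1.82609 = 1500 μs.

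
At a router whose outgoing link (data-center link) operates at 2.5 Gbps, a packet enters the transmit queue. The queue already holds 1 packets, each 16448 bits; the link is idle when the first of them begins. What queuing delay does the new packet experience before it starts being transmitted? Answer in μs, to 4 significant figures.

Each queued packet: L/R = 16448/2500000000 = 6.5792 μs.
1 queued → 6.5792 μs.
Queuing delay = 6.579 μs.

6.579 μs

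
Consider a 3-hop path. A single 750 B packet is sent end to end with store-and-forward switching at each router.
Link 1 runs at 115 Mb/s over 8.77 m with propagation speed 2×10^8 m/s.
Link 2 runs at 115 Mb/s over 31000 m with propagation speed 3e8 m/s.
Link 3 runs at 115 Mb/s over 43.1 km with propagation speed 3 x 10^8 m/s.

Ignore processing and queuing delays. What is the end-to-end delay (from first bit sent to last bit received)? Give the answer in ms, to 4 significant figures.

L = 750 × 8 = 6000 bits.
Transmission delay per hop = L/R = 6000/115000000 = 0.0521739 ms; 3 hops → 0.156522 ms.
Propagation delays (d/s per hop): 4.385e-05, 0.103333, 0.143667 ms; sum = 0.247044 ms.
End-to-end = 0.4036 ms.

0.4036 ms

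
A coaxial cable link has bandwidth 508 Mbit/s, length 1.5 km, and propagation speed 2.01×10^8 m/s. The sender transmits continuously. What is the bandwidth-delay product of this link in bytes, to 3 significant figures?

474 bytes

Propagation delay = 1500 / 2.01e+08 = 7.46269e-06 s.
BDP = R × t_prop = 508000000 × 7.46269e-06 = 3791.04 bits.
In bytes: 3791.04/8 = 474 bytes.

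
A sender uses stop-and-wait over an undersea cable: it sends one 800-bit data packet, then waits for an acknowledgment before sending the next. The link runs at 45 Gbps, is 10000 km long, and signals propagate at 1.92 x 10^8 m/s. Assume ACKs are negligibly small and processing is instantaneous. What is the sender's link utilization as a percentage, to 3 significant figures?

0.0000171 %

t_tx = L/R = 800/45000000000 = 1.77778e-08 s.
t_prop = 10000000/192000000 = 0.0520833 s; RTT = 0.104167 s.
Cycle = t_tx + RTT = 0.104167 s.
Utilization = t_tx / cycle = 1.77778e-08/0.104167 = 0.0000171 %.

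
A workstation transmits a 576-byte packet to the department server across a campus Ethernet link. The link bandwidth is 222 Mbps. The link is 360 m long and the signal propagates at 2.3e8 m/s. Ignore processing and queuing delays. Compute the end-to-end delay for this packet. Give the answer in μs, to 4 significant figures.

L = 576 × 8 = 4608 bits.
Transmission delay = L/R = 4608 / 222000000 = 20.7568 μs.
Propagation delay = d/s = 360 m / 2.3e+08 m/s = 1.56522 μs.
Total = 22.32 μs.

22.32 μs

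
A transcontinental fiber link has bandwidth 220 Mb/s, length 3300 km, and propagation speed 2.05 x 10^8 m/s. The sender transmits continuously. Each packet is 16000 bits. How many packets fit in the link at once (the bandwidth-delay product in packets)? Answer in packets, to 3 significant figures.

221 packets

Propagation delay = 3300000 / 2.05e+08 = 0.0160976 s.
BDP = R × t_prop = 220000000 × 0.0160976 = 3541460 bits.
In packets of 16000 bits: 221 packets.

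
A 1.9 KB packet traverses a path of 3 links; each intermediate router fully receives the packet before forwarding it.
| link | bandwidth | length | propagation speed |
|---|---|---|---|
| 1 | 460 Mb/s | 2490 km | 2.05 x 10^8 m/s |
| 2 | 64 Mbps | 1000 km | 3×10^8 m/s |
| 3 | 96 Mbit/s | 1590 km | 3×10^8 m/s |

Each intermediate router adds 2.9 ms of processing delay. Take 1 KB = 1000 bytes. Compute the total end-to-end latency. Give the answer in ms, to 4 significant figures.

L = 15200 bits.
Transmission delays (L/R per hop): 0.0330435, 0.2375, 0.158333 ms; sum = 0.428877 ms.
Propagation delays (d/s per hop): 12.1463, 3.33333, 5.3 ms; sum = 20.7797 ms.
Processing at 2 router(s): 2 × 2.9 ms = 5.8 ms.
End-to-end = 27.01 ms.

27.01 ms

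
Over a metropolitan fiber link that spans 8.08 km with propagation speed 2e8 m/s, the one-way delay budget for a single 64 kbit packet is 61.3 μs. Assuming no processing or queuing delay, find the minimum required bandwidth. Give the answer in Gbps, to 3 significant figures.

3.06 Gbps

Propagation delay = 8080 / 200000000 = 40.4 μs.
Transmission budget = 61.3 − 40.4 = 20.9 μs.
R ≥ L / t_tx = 64000 bits / 2.09e-05 s = 3.06 Gbps.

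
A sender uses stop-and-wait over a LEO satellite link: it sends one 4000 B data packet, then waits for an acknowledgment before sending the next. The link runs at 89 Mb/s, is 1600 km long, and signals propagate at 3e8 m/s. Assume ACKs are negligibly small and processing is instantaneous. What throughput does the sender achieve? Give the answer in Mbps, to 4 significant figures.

t_tx = L/R = 32000/89000000 = 0.000359551 s.
t_prop = 1600000/300000000 = 0.00533333 s; RTT = 0.0106667 s.
Cycle = t_tx + RTT = 0.0110262 s.
Throughput = L / cycle = 32000 / 0.0110262 = 2.902 Mbps.

2.902 Mbps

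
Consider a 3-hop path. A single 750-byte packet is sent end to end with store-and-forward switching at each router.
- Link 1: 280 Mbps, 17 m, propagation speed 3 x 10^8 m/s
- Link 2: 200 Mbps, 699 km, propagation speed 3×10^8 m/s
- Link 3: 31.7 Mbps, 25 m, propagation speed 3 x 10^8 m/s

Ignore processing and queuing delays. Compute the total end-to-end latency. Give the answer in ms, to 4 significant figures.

L = 750 × 8 = 6000 bits.
Transmission delays (L/R per hop): 0.0214286, 0.03, 0.189274 ms; sum = 0.240703 ms.
Propagation delays (d/s per hop): 5.66667e-05, 2.33, 8.33333e-05 ms; sum = 2.33014 ms.
End-to-end = 2.571 ms.

2.571 ms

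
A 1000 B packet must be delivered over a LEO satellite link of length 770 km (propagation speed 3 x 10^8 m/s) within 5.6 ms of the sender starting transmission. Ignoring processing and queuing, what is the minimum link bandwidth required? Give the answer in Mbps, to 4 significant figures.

L = 8000 bits.
Propagation delay = 770000 / 300000000 = 2.56667 ms.
Transmission budget = 5.6 − 2.56667 = 3.03333 ms.
R ≥ L / t_tx = 8000 bits / 0.00303333 s = 2.637 Mbps.

2.637 Mbps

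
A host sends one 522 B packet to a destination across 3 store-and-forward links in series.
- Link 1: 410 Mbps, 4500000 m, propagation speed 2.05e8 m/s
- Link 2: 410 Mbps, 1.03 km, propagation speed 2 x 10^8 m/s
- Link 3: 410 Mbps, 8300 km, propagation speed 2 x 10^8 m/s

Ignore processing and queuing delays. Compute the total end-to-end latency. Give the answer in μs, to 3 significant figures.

L = 522 × 8 = 4176 bits.
Transmission delay per hop = L/R = 4176/410000000 = 10.1854 μs; 3 hops → 30.5561 μs.
Propagation delays (d/s per hop): 21951.2, 5.15, 41500 μs; sum = 63456.4 μs.
End-to-end = 63500 μs.

63500 μs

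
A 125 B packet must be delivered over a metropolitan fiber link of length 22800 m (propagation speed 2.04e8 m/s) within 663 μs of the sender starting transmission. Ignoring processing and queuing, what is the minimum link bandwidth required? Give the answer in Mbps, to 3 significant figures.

1.81 Mbps

L = 1000 bits.
Propagation delay = 22800 / 204000000 = 111.765 μs.
Transmission budget = 663 − 111.765 = 551.235 μs.
R ≥ L / t_tx = 1000 bits / 0.000551235 s = 1.81 Mbps.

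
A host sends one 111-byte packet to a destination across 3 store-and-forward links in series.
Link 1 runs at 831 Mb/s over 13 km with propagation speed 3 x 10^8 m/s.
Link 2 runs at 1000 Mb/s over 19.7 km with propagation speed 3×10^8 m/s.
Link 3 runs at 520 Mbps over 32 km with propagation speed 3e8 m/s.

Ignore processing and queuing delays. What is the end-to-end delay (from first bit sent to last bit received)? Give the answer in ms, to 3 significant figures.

0.219 ms

L = 111 × 8 = 888 bits.
Transmission delays (L/R per hop): 0.00106859, 0.000888, 0.00170769 ms; sum = 0.00366428 ms.
Propagation delays (d/s per hop): 0.0433333, 0.0656667, 0.106667 ms; sum = 0.215667 ms.
End-to-end = 0.219 ms.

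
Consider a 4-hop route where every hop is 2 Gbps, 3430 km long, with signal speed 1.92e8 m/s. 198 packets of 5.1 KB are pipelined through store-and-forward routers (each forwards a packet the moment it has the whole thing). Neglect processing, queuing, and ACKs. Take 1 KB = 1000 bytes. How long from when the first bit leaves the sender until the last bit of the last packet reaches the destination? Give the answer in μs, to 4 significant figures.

75560 μs

Per-hop transmission t_tx = L/R = 40800/2000000000 = 20.4 μs.
Per-hop propagation t_prop = 3430000/192000000 = 17864.6 μs.
Pipeline fill: first packet needs 4·t_tx to clear all hops; remaining 197 packets each add one t_tx.
Total = (4+198-1)·t_tx + 4·t_prop = 201·20.4 + 4·17864.6 = 75560 μs.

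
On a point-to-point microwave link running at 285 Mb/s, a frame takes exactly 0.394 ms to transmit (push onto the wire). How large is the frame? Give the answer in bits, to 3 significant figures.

L = R × t_tx = 285000000 b/s × 0.000394 s = 112290 bits.

112000 bits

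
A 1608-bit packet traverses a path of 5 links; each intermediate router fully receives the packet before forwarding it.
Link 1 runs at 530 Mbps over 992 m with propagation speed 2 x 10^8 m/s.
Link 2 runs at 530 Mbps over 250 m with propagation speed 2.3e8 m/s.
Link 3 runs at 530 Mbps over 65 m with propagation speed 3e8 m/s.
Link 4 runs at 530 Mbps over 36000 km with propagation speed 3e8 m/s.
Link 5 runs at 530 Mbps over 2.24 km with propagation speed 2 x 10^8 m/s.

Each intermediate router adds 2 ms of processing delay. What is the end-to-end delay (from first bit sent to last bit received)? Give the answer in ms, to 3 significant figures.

128 ms

Transmission delay per hop = L/R = 1608/530000000 = 0.00303396 ms; 5 hops → 0.0151698 ms.
Propagation delays (d/s per hop): 0.00496, 0.00108696, 0.000216667, 120, 0.0112 ms; sum = 120.017 ms.
Processing at 4 router(s): 4 × 2 ms = 8 ms.
End-to-end = 128 ms.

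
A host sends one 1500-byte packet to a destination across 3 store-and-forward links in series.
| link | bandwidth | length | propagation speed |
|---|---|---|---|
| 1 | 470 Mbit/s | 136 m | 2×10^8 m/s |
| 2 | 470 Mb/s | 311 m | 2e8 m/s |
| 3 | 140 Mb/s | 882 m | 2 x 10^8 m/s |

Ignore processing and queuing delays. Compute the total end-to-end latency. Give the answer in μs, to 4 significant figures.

L = 1500 × 8 = 12000 bits.
Transmission delays (L/R per hop): 25.5319, 25.5319, 85.7143 μs; sum = 136.778 μs.
Propagation delays (d/s per hop): 0.68, 1.555, 4.41 μs; sum = 6.645 μs.
End-to-end = 143.4 μs.

143.4 μs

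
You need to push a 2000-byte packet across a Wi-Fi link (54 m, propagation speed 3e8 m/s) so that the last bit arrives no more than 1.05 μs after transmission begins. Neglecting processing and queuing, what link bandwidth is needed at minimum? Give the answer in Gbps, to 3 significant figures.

L = 16000 bits.
Propagation delay = 54 / 300000000 = 0.18 μs.
Transmission budget = 1.05 − 0.18 = 0.87 μs.
R ≥ L / t_tx = 16000 bits / 8.7e-07 s = 18.4 Gbps.

18.4 Gbps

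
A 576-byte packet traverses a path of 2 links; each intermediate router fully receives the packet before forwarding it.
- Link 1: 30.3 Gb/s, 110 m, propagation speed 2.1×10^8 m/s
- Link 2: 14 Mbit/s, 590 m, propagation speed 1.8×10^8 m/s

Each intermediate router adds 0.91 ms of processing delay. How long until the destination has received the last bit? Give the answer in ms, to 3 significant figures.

L = 576 × 8 = 4608 bits.
Transmission delays (L/R per hop): 0.000152079, 0.329143 ms; sum = 0.329295 ms.
Propagation delays (d/s per hop): 0.00052381, 0.00327778 ms; sum = 0.00380159 ms.
Processing at 1 router(s): 1 × 0.91 ms = 0.91 ms.
End-to-end = 1.24 ms.

1.24 ms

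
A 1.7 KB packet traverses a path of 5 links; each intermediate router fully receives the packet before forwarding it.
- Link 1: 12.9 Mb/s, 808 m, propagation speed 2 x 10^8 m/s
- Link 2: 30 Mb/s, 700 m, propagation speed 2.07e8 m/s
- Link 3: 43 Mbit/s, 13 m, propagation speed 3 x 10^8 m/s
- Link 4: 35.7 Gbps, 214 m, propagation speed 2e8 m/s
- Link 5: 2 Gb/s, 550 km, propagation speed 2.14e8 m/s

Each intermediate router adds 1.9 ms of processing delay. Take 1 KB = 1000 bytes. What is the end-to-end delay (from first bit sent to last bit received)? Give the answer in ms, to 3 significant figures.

12.0 ms

L = 13600 bits.
Transmission delays (L/R per hop): 1.05426, 0.453333, 0.316279, 0.000380952, 0.0068 ms; sum = 1.83106 ms.
Propagation delays (d/s per hop): 0.00404, 0.00338164, 4.33333e-05, 0.00107, 2.57009 ms; sum = 2.57863 ms.
Processing at 4 router(s): 4 × 1.9 ms = 7.6 ms.
End-to-end = 12.0 ms.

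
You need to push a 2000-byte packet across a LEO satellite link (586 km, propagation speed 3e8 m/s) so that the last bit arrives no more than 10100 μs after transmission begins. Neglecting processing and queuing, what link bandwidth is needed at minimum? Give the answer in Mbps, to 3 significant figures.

1.96 Mbps

L = 16000 bits.
Propagation delay = 586000 / 300000000 = 1953.33 μs.
Transmission budget = 10100 − 1953.33 = 8146.67 μs.
R ≥ L / t_tx = 16000 bits / 0.00814667 s = 1.96 Mbps.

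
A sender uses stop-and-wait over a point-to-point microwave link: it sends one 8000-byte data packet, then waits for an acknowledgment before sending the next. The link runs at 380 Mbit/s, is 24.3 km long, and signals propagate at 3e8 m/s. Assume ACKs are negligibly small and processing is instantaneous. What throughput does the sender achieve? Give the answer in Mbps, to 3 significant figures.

t_tx = L/R = 64000/380000000 = 0.000168421 s.
t_prop = 24300/300000000 = 8.1e-05 s; RTT = 0.000162 s.
Cycle = t_tx + RTT = 0.000330421 s.
Throughput = L / cycle = 64000 / 0.000330421 = 194 Mbps.

194 Mbps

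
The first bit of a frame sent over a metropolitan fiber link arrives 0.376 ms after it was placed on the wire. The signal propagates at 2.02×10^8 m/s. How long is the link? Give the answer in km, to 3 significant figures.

76.0 km

d = s × t_prop = 202000000 × 0.000376 = 76.0 km.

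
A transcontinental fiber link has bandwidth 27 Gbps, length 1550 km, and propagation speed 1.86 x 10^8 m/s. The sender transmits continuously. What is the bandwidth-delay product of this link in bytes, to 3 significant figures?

Propagation delay = 1550000 / 186000000 = 0.00833333 s.
BDP = R × t_prop = 27000000000 × 0.00833333 = 225000000 bits.
In bytes: 225000000/8 = 28100000 bytes.

28100000 bytes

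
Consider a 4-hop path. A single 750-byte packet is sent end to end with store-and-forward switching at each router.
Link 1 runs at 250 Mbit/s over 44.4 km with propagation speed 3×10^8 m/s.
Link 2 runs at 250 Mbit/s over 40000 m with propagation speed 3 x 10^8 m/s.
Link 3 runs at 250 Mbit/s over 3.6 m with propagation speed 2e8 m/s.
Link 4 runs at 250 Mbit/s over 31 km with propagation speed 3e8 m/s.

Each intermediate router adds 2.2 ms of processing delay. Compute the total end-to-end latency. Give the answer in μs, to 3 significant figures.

L = 750 × 8 = 6000 bits.
Transmission delay per hop = L/R = 6000/250000000 = 24 μs; 4 hops → 96 μs.
Propagation delays (d/s per hop): 148, 133.333, 0.018, 103.333 μs; sum = 384.685 μs.
Processing at 3 router(s): 3 × 2.2 ms = 6600 μs.
End-to-end = 7080 μs.

7080 μs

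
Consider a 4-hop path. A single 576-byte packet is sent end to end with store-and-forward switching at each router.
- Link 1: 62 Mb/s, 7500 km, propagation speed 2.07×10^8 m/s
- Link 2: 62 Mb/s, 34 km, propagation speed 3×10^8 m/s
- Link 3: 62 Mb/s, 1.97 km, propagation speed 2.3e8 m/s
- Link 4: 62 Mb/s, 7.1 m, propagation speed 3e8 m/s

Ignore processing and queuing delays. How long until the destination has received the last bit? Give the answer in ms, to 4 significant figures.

36.65 ms

L = 576 × 8 = 4608 bits.
Transmission delay per hop = L/R = 4608/62000000 = 0.0743226 ms; 4 hops → 0.29729 ms.
Propagation delays (d/s per hop): 36.2319, 0.113333, 0.00856522, 2.36667e-05 ms; sum = 36.3538 ms.
End-to-end = 36.65 ms.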